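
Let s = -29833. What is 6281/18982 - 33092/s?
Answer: 815533417/566290006 ≈ 1.4401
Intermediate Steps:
6281/18982 - 33092/s = 6281/18982 - 33092/(-29833) = 6281*(1/18982) - 33092*(-1/29833) = 6281/18982 + 33092/29833 = 815533417/566290006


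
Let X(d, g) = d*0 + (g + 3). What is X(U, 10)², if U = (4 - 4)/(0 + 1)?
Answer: 169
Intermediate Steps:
U = 0 (U = 0/1 = 0*1 = 0)
X(d, g) = 3 + g (X(d, g) = 0 + (3 + g) = 3 + g)
X(U, 10)² = (3 + 10)² = 13² = 169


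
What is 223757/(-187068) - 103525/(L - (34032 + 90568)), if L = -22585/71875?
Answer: -122388431022869/335063016486156 ≈ -0.36527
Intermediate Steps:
L = -4517/14375 (L = -22585*1/71875 = -4517/14375 ≈ -0.31423)
223757/(-187068) - 103525/(L - (34032 + 90568)) = 223757/(-187068) - 103525/(-4517/14375 - (34032 + 90568)) = 223757*(-1/187068) - 103525/(-4517/14375 - 1*124600) = -223757/187068 - 103525/(-4517/14375 - 124600) = -223757/187068 - 103525/(-1791129517/14375) = -223757/187068 - 103525*(-14375/1791129517) = -223757/187068 + 1488171875/1791129517 = -122388431022869/335063016486156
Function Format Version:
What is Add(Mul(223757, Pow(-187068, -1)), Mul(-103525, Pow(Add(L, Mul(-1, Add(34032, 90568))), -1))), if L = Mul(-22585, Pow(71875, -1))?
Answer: Rational(-122388431022869, 335063016486156) ≈ -0.36527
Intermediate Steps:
L = Rational(-4517, 14375) (L = Mul(-22585, Rational(1, 71875)) = Rational(-4517, 14375) ≈ -0.31423)
Add(Mul(223757, Pow(-187068, -1)), Mul(-103525, Pow(Add(L, Mul(-1, Add(34032, 90568))), -1))) = Add(Mul(223757, Pow(-187068, -1)), Mul(-103525, Pow(Add(Rational(-4517, 14375), Mul(-1, Add(34032, 90568))), -1))) = Add(Mul(223757, Rational(-1, 187068)), Mul(-103525, Pow(Add(Rational(-4517, 14375), Mul(-1, 124600)), -1))) = Add(Rational(-223757, 187068), Mul(-103525, Pow(Add(Rational(-4517, 14375), -124600), -1))) = Add(Rational(-223757, 187068), Mul(-103525, Pow(Rational(-1791129517, 14375), -1))) = Add(Rational(-223757, 187068), Mul(-103525, Rational(-14375, 1791129517))) = Add(Rational(-223757, 187068), Rational(1488171875, 1791129517)) = Rational(-122388431022869, 335063016486156)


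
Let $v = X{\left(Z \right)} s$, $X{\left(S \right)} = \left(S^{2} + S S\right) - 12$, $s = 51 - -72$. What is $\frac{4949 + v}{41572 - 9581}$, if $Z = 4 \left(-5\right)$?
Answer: $\frac{101873}{31991} \approx 3.1844$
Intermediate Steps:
$Z = -20$
$s = 123$ ($s = 51 + 72 = 123$)
$X{\left(S \right)} = -12 + 2 S^{2}$ ($X{\left(S \right)} = \left(S^{2} + S^{2}\right) - 12 = 2 S^{2} - 12 = -12 + 2 S^{2}$)
$v = 96924$ ($v = \left(-12 + 2 \left(-20\right)^{2}\right) 123 = \left(-12 + 2 \cdot 400\right) 123 = \left(-12 + 800\right) 123 = 788 \cdot 123 = 96924$)
$\frac{4949 + v}{41572 - 9581} = \frac{4949 + 96924}{41572 - 9581} = \frac{101873}{31991}$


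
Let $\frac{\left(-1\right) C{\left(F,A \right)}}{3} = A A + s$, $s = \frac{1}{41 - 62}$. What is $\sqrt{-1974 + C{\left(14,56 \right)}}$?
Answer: $\frac{i \sqrt{557711}}{7} \approx 106.69 i$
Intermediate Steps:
$s = - \frac{1}{21}$ ($s = \frac{1}{-21} = - \frac{1}{21} \approx -0.047619$)
$C{\left(F,A \right)} = \frac{1}{7} - 3 A^{2}$ ($C{\left(F,A \right)} = - 3 \left(A A - \frac{1}{21}\right) = - 3 \left(A^{2} - \frac{1}{21}\right) = - 3 \left(- \frac{1}{21} + A^{2}\right) = \frac{1}{7} - 3 A^{2}$)
$\sqrt{-1974 + C{\left(14,56 \right)}} = \sqrt{-1974 + \left(\frac{1}{7} - 3 \cdot 56^{2}\right)} = \sqrt{-1974 + \left(\frac{1}{7} - 9408\right)} = \sqrt{-1974 - \frac{65855}{7}} = \sqrt{- \frac{79673}{7}} = \frac{i \sqrt{557711}}{7}$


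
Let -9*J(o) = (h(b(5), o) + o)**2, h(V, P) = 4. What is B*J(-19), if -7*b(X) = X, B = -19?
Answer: 475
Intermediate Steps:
b(X) = -X/7
J(o) = -(4 + o)**2/9
B*J(-19) = -(-19)*(4 - 19)**2/9 = -(-19)*(-15)**2/9 = -(-19)*225/9 = -19*(-25) = 475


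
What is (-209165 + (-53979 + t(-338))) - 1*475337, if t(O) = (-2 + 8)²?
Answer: -738445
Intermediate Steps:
t(O) = 36 (t(O) = 6² = 36)
(-209165 + (-53979 + t(-338))) - 1*475337 = (-209165 + (-53979 + 36)) - 1*475337 = (-209165 - 53943) - 475337 = -263108 - 475337 = -738445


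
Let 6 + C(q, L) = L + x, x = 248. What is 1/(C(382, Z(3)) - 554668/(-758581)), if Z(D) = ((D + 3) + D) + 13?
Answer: 758581/200820052 ≈ 0.0037774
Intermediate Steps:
Z(D) = 16 + 2*D (Z(D) = ((3 + D) + D) + 13 = (3 + 2*D) + 13 = 16 + 2*D)
C(q, L) = 242 + L (C(q, L) = -6 + (L + 248) = -6 + (248 + L) = 242 + L)
1/(C(382, Z(3)) - 554668/(-758581)) = 1/((242 + (16 + 2*3)) - 554668/(-758581)) = 1/((242 + (16 + 6)) - 554668*(-1/758581)) = 1/((242 + 22) + 554668/758581) = 1/(264 + 554668/758581) = 1/(200820052/758581) = 758581/200820052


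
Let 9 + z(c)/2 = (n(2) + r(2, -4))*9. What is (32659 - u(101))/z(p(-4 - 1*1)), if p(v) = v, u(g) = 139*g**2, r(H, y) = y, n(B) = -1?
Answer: 38480/3 ≈ 12827.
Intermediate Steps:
z(c) = -108 (z(c) = -18 + 2*((-1 - 4)*9) = -18 + 2*(-5*9) = -18 + 2*(-45) = -18 - 90 = -108)
(32659 - u(101))/z(p(-4 - 1*1)) = (32659 - 139*101**2)/(-108) = (32659 - 139*10201)*(-1/108) = (32659 - 1*1417939)*(-1/108) = (32659 - 1417939)*(-1/108) = -1385280*(-1/108) = 38480/3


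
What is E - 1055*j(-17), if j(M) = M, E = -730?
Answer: 17205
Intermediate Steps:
E - 1055*j(-17) = -730 - 1055*(-17) = -730 + 17935 = 17205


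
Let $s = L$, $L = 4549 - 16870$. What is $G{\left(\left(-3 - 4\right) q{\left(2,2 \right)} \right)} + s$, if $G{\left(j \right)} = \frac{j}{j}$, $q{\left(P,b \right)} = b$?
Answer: $-12320$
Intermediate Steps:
$L = -12321$ ($L = 4549 - 16870 = -12321$)
$G{\left(j \right)} = 1$
$s = -12321$
$G{\left(\left(-3 - 4\right) q{\left(2,2 \right)} \right)} + s = 1 - 12321 = -12320$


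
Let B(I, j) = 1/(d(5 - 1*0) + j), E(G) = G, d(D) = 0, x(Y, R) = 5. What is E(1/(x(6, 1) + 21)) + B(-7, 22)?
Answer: 12/143 ≈ 0.083916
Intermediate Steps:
B(I, j) = 1/j (B(I, j) = 1/(0 + j) = 1/j)
E(1/(x(6, 1) + 21)) + B(-7, 22) = 1/(5 + 21) + 1/22 = 1/26 + 1/22 = 12/143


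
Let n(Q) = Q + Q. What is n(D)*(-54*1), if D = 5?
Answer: -540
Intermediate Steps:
n(Q) = 2*Q
n(D)*(-54*1) = (2*5)*(-54*1) = 10*(-54) = -540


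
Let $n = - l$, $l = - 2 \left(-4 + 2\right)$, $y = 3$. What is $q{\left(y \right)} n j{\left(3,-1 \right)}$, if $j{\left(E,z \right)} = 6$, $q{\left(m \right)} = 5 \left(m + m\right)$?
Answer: $-720$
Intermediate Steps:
$q{\left(m \right)} = 10 m$ ($q{\left(m \right)} = 5 \cdot 2 m = 10 m$)
$l = 4$ ($l = \left(-2\right) \left(-2\right) = 4$)
$n = -4$ ($n = \left(-1\right) 4 = -4$)
$q{\left(y \right)} n j{\left(3,-1 \right)} = 10 \cdot 3 \left(-4\right) 6 = 30 \left(-4\right) 6 = \left(-120\right) 6 = -720$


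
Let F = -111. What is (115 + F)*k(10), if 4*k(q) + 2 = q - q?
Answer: -2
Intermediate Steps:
k(q) = -½ (k(q) = -½ + (q - q)/4 = -½ + (¼)*0 = -½ + 0 = -½)
(115 + F)*k(10) = (115 - 111)*(-½) = 4*(-½) = -2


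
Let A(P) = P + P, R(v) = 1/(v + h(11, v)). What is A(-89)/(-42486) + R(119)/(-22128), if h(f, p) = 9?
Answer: 84020311/20056111104 ≈ 0.0041893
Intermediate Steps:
R(v) = 1/(9 + v) (R(v) = 1/(v + 9) = 1/(9 + v))
A(P) = 2*P
A(-89)/(-42486) + R(119)/(-22128) = (2*(-89))/(-42486) + 1/((9 + 119)*(-22128)) = -178*(-1/42486) - 1/22128/128 = 89/21243 + (1/128)*(-1/22128) = 89/21243 - 1/2832384 = 84020311/20056111104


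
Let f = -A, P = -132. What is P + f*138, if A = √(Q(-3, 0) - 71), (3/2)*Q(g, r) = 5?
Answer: -132 - 46*I*√609 ≈ -132.0 - 1135.2*I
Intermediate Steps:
Q(g, r) = 10/3 (Q(g, r) = (⅔)*5 = 10/3)
A = I*√609/3 (A = √(10/3 - 71) = √(-203/3) = I*√609/3 ≈ 8.226*I)
f = -I*√609/3 ≈ -8.226*I
P + f*138 = -132 - I*√609/3*138 = -132 - 46*I*√609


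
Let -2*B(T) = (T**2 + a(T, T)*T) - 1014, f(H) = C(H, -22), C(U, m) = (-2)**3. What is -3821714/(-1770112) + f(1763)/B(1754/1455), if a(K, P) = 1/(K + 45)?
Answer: 17084583884131392247/7971449695638838976 ≈ 2.1432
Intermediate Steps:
C(U, m) = -8
a(K, P) = 1/(45 + K)
f(H) = -8
B(T) = 507 - T**2/2 - T/(2*(45 + T)) (B(T) = -((T**2 + T/(45 + T)) - 1014)/2 = -(-1014 + T**2 + T/(45 + T))/2 = 507 - T**2/2 - T/(2*(45 + T)))
-3821714/(-1770112) + f(1763)/B(1754/1455) = -3821714/(-1770112) - 8*2*(45 + 1754/1455)/(-1754/1455 + (45 + 1754/1455)*(1014 - (1754/1455)**2)) = -3821714*(-1/1770112) - 8*2*(45 + 1754*(1/1455))/(-1754/1455 + (45 + 1754*(1/1455))*(1014 - (1754*(1/1455))**2)) = 1910857/885056 - 8*2*(45 + 1754/1455)/(-1*1754/1455 + (45 + 1754/1455)*(1014 - (1754/1455)**2)) = 1910857/885056 - 8*134458/(1455*(-1754/1455 + 67229*(1014 - 1*3076516/2117025)/1455)) = 1910857/885056 - 8*134458/(1455*(-1754/1455 + 67229*(1014 - 3076516/2117025)/1455)) = 1910857/885056 - 8*134458/(1455*(-1754/1455 + (67229/1455)*(2143586834/2117025))) = 1910857/885056 - 8*134458/(1455*(-1754/1455 + 144111199262986/3080271375)) = 1910857/885056 - 8/((1/2)*(1455/67229)*(144107486001136/3080271375)) = 1910857/885056 - 8/72053743000568/142325473725 = 1910857/885056 - 8*142325473725/72053743000568 = 1910857/885056 - 142325473725/9006717875071 = 17084583884131392247/7971449695638838976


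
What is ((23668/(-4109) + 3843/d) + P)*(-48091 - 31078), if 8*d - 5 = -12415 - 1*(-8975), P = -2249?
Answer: 843174814914953/4704805 ≈ 1.7922e+8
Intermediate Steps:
d = -3435/8 (d = 5/8 + (-12415 - 1*(-8975))/8 = 5/8 + (-12415 + 8975)/8 = 5/8 + (⅛)*(-3440) = 5/8 - 430 = -3435/8 ≈ -429.38)
((23668/(-4109) + 3843/d) + P)*(-48091 - 31078) = ((23668/(-4109) + 3843/(-3435/8)) - 2249)*(-48091 - 31078) = ((23668*(-1/4109) + 3843*(-8/3435)) - 2249)*(-79169) = ((-23668/4109 - 10248/1145) - 2249)*(-79169) = (-69208892/4704805 - 2249)*(-79169) = -10650315337/4704805*(-79169) = 843174814914953/4704805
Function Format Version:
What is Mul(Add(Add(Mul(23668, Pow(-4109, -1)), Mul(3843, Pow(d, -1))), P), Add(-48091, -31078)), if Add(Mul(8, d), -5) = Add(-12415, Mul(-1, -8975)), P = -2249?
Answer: Rational(843174814914953, 4704805) ≈ 1.7922e+8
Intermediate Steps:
d = Rational(-3435, 8) (d = Add(Rational(5, 8), Mul(Rational(1, 8), Add(-12415, Mul(-1, -8975)))) = Add(Rational(5, 8), Mul(Rational(1, 8), Add(-12415, 8975))) = Add(Rational(5, 8), Mul(Rational(1, 8), -3440)) = Add(Rational(5, 8), -430) = Rational(-3435, 8) ≈ -429.38)
Mul(Add(Add(Mul(23668, Pow(-4109, -1)), Mul(3843, Pow(d, -1))), P), Add(-48091, -31078)) = Mul(Add(Add(Mul(23668, Pow(-4109, -1)), Mul(3843, Pow(Rational(-3435, 8), -1))), -2249), Add(-48091, -31078)) = Mul(Add(Add(Mul(23668, Rational(-1, 4109)), Mul(3843, Rational(-8, 3435))), -2249), -79169) = Mul(Add(Add(Rational(-23668, 4109), Rational(-10248, 1145)), -2249), -79169) = Mul(Add(Rational(-69208892, 4704805), -2249), -79169) = Mul(Rational(-10650315337, 4704805), -79169) = Rational(843174814914953, 4704805)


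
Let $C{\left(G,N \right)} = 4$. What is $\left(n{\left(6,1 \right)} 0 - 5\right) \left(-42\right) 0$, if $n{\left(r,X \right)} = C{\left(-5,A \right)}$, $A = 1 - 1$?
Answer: $0$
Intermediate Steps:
$A = 0$ ($A = 1 - 1 = 0$)
$n{\left(r,X \right)} = 4$
$\left(n{\left(6,1 \right)} 0 - 5\right) \left(-42\right) 0 = \left(4 \cdot 0 - 5\right) \left(-42\right) 0 = \left(0 - 5\right) \left(-42\right) 0 = \left(-5\right) \left(-42\right) 0 = 210 \cdot 0 = 0$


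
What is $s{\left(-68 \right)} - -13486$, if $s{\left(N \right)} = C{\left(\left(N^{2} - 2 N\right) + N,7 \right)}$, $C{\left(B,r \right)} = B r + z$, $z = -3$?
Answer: $46327$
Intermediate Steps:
$C{\left(B,r \right)} = -3 + B r$ ($C{\left(B,r \right)} = B r - 3 = -3 + B r$)
$s{\left(N \right)} = -3 - 7 N + 7 N^{2}$ ($s{\left(N \right)} = -3 + \left(\left(N^{2} - 2 N\right) + N\right) 7 = -3 + \left(N^{2} - N\right) 7 = -3 + \left(- 7 N + 7 N^{2}\right) = -3 - 7 N + 7 N^{2}$)
$s{\left(-68 \right)} - -13486 = \left(-3 + 7 \left(-68\right) \left(-1 - 68\right)\right) - -13486 = \left(-3 + 7 \left(-68\right) \left(-69\right)\right) + 13486 = \left(-3 + 32844\right) + 13486 = 32841 + 13486 = 46327$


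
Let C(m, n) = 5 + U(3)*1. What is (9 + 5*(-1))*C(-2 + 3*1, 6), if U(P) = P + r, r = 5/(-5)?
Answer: 28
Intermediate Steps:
r = -1 (r = 5*(-⅕) = -1)
U(P) = -1 + P (U(P) = P - 1 = -1 + P)
C(m, n) = 7 (C(m, n) = 5 + (-1 + 3)*1 = 5 + 2*1 = 5 + 2 = 7)
(9 + 5*(-1))*C(-2 + 3*1, 6) = (9 + 5*(-1))*7 = (9 - 5)*7 = 4*7 = 28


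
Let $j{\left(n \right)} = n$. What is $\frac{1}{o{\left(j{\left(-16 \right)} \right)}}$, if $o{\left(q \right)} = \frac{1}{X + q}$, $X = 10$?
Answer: $-6$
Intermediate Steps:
$o{\left(q \right)} = \frac{1}{10 + q}$
$\frac{1}{o{\left(j{\left(-16 \right)} \right)}} = \frac{1}{\frac{1}{10 - 16}} = \frac{1}{\frac{1}{-6}} = \frac{1}{- \frac{1}{6}} = -6$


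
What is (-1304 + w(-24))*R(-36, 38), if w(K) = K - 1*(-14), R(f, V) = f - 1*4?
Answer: 52560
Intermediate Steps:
R(f, V) = -4 + f (R(f, V) = f - 4 = -4 + f)
w(K) = 14 + K (w(K) = K + 14 = 14 + K)
(-1304 + w(-24))*R(-36, 38) = (-1304 + (14 - 24))*(-4 - 36) = (-1304 - 10)*(-40) = -1314*(-40) = 52560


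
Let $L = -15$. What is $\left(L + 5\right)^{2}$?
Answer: $100$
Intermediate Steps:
$\left(L + 5\right)^{2} = \left(-15 + 5\right)^{2} = \left(-10\right)^{2} = 100$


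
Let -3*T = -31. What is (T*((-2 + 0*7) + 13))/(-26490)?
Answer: -341/79470 ≈ -0.0042909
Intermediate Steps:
T = 31/3 (T = -1/3*(-31) = 31/3 ≈ 10.333)
(T*((-2 + 0*7) + 13))/(-26490) = (31*((-2 + 0*7) + 13)/3)/(-26490) = (31*((-2 + 0) + 13)/3)*(-1/26490) = (31*(-2 + 13)/3)*(-1/26490) = ((31/3)*11)*(-1/26490) = (341/3)*(-1/26490) = -341/79470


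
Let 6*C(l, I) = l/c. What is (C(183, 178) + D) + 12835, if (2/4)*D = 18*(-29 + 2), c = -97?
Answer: 2301361/194 ≈ 11863.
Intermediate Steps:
C(l, I) = -l/582 (C(l, I) = (l/(-97))/6 = (l*(-1/97))/6 = (-l/97)/6 = -l/582)
D = -972 (D = 2*(18*(-29 + 2)) = 2*(18*(-27)) = 2*(-486) = -972)
(C(183, 178) + D) + 12835 = (-1/582*183 - 972) + 12835 = (-61/194 - 972) + 12835 = -188629/194 + 12835 = 2301361/194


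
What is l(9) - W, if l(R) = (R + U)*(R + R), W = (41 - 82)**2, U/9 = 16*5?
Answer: 11441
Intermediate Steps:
U = 720 (U = 9*(16*5) = 9*80 = 720)
W = 1681 (W = (-41)**2 = 1681)
l(R) = 2*R*(720 + R) (l(R) = (R + 720)*(R + R) = (720 + R)*(2*R) = 2*R*(720 + R))
l(9) - W = 2*9*(720 + 9) - 1*1681 = 2*9*729 - 1681 = 13122 - 1681 = 11441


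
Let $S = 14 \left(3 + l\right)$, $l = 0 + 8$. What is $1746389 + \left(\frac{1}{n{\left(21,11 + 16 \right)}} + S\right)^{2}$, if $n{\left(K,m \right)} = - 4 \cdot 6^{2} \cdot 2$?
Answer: $\frac{146819500417}{82944} \approx 1.7701 \cdot 10^{6}$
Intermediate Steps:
$n{\left(K,m \right)} = -288$ ($n{\left(K,m \right)} = \left(-4\right) 36 \cdot 2 = \left(-144\right) 2 = -288$)
$l = 8$
$S = 154$ ($S = 14 \left(3 + 8\right) = 14 \cdot 11 = 154$)
$1746389 + \left(\frac{1}{n{\left(21,11 + 16 \right)}} + S\right)^{2} = 1746389 + \left(\frac{1}{-288} + 154\right)^{2} = 1746389 + \left(- \frac{1}{288} + 154\right)^{2} = 1746389 + \left(\frac{44351}{288}\right)^{2} = 1746389 + \frac{1967011201}{82944} = \frac{146819500417}{82944}$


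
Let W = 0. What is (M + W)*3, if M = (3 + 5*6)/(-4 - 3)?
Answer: -99/7 ≈ -14.143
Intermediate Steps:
M = -33/7 (M = (3 + 30)/(-7) = 33*(-1/7) = -33/7 ≈ -4.7143)
(M + W)*3 = (-33/7 + 0)*3 = -33/7*3 = -99/7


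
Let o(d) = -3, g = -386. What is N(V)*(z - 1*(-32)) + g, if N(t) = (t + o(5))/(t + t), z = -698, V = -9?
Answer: -830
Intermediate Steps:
N(t) = (-3 + t)/(2*t) (N(t) = (t - 3)/(t + t) = (-3 + t)/((2*t)) = (-3 + t)*(1/(2*t)) = (-3 + t)/(2*t))
N(V)*(z - 1*(-32)) + g = ((1/2)*(-3 - 9)/(-9))*(-698 - 1*(-32)) - 386 = ((1/2)*(-1/9)*(-12))*(-698 + 32) - 386 = (2/3)*(-666) - 386 = -444 - 386 = -830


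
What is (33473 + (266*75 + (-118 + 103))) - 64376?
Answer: -10968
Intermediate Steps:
(33473 + (266*75 + (-118 + 103))) - 64376 = (33473 + (19950 - 15)) - 64376 = (33473 + 19935) - 64376 = 53408 - 64376 = -10968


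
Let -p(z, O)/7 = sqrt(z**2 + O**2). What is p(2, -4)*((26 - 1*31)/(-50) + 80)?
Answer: -5607*sqrt(5)/5 ≈ -2507.5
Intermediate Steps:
p(z, O) = -7*sqrt(O**2 + z**2) (p(z, O) = -7*sqrt(z**2 + O**2) = -7*sqrt(O**2 + z**2))
p(2, -4)*((26 - 1*31)/(-50) + 80) = (-7*sqrt((-4)**2 + 2**2))*((26 - 1*31)/(-50) + 80) = (-7*sqrt(16 + 4))*((26 - 31)*(-1/50) + 80) = (-14*sqrt(5))*(-5*(-1/50) + 80) = (-14*sqrt(5))*(1/10 + 80) = -14*sqrt(5)*(801/10) = -5607*sqrt(5)/5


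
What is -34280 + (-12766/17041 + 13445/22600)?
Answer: -2640439848671/77025320 ≈ -34280.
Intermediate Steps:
-34280 + (-12766/17041 + 13445/22600) = -34280 + (-12766*1/17041 + 13445*(1/22600)) = -34280 + (-12766/17041 + 2689/4520) = -34280 - 11879071/77025320 = -2640439848671/77025320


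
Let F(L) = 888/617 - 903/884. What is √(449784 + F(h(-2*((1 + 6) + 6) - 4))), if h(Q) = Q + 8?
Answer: √33451783123943301/272714 ≈ 670.66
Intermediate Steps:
h(Q) = 8 + Q
F(L) = 227841/545428 (F(L) = 888*(1/617) - 903*1/884 = 888/617 - 903/884 = 227841/545428)
√(449784 + F(h(-2*((1 + 6) + 6) - 4))) = √(449784 + 227841/545428) = √(245325015393/545428) = √33451783123943301/272714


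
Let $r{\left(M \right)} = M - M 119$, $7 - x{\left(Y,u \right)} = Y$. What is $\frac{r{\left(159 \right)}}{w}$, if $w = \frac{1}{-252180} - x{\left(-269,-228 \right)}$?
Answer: $\frac{4731401160}{69601681} \approx 67.978$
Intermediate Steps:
$x{\left(Y,u \right)} = 7 - Y$
$w = - \frac{69601681}{252180}$ ($w = \frac{1}{-252180} - \left(7 - -269\right) = - \frac{1}{252180} - \left(7 + 269\right) = - \frac{1}{252180} - 276 = - \frac{69601681}{252180} \approx -276.0$)
$r{\left(M \right)} = - 118 M$ ($r{\left(M \right)} = M - 119 M = - 118 M$)
$\frac{r{\left(159 \right)}}{w} = \frac{\left(-118\right) 159}{- \frac{69601681}{252180}} = \left(-18762\right) \left(- \frac{252180}{69601681}\right) = \frac{4731401160}{69601681}$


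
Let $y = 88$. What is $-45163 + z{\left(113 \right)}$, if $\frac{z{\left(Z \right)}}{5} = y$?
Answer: $-44723$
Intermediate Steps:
$z{\left(Z \right)} = 440$ ($z{\left(Z \right)} = 5 \cdot 88 = 440$)
$-45163 + z{\left(113 \right)} = -45163 + 440 = -44723$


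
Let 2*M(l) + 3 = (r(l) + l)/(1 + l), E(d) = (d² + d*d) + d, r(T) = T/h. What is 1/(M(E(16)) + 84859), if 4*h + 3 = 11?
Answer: 1058/89780027 ≈ 1.1784e-5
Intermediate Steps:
h = 2 (h = -¾ + (¼)*11 = -¾ + 11/4 = 2)
r(T) = T/2
E(d) = d + 2*d² (E(d) = (d² + d²) + d = 2*d² + d = d + 2*d²)
M(l) = -3/2 + 3*l/(4*(1 + l)) (M(l) = -3/2 + ((l/2 + l)/(1 + l))/2 = -3/2 + ((3*l/2)/(1 + l))/2 = -3/2 + (3*l/(2*(1 + l)))/2 = -3/2 + 3*l/(4*(1 + l)))
1/(M(E(16)) + 84859) = 1/(3*(-2 - 16*(1 + 2*16))/(4*(1 + 16*(1 + 2*16))) + 84859) = 1/(3*(-2 - 16*(1 + 32))/(4*(1 + 16*(1 + 32))) + 84859) = 1/(3*(-2 - 16*33)/(4*(1 + 16*33)) + 84859) = 1/(3*(-2 - 1*528)/(4*(1 + 528)) + 84859) = 1/((¾)*(-2 - 528)/529 + 84859) = 1/((¾)*(1/529)*(-530) + 84859) = 1/(-795/1058 + 84859) = 1/(89780027/1058) = 1058/89780027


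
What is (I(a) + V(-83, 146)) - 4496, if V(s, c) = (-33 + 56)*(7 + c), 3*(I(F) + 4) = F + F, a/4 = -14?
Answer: -3055/3 ≈ -1018.3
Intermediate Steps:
a = -56 (a = 4*(-14) = -56)
I(F) = -4 + 2*F/3 (I(F) = -4 + (F + F)/3 = -4 + (2*F)/3 = -4 + 2*F/3)
V(s, c) = 161 + 23*c (V(s, c) = 23*(7 + c) = 161 + 23*c)
(I(a) + V(-83, 146)) - 4496 = ((-4 + (⅔)*(-56)) + (161 + 23*146)) - 4496 = ((-4 - 112/3) + (161 + 3358)) - 4496 = (-124/3 + 3519) - 4496 = 10433/3 - 4496 = -3055/3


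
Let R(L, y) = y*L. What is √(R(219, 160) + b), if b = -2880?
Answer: 4*√2010 ≈ 179.33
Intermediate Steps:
R(L, y) = L*y
√(R(219, 160) + b) = √(219*160 - 2880) = √(35040 - 2880) = √32160 = 4*√2010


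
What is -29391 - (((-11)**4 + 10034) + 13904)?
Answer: -67970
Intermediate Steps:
-29391 - (((-11)**4 + 10034) + 13904) = -29391 - ((14641 + 10034) + 13904) = -29391 - (24675 + 13904) = -29391 - 1*38579 = -29391 - 38579 = -67970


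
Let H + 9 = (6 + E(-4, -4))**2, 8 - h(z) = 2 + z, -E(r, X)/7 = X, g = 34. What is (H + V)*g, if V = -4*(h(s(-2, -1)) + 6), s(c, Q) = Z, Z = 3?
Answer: 37774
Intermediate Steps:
E(r, X) = -7*X
s(c, Q) = 3
h(z) = 6 - z (h(z) = 8 - (2 + z) = 8 + (-2 - z) = 6 - z)
V = -36 (V = -4*((6 - 1*3) + 6) = -4*((6 - 3) + 6) = -4*(3 + 6) = -4*9 = -36)
H = 1147 (H = -9 + (6 - 7*(-4))**2 = -9 + (6 + 28)**2 = -9 + 34**2 = -9 + 1156 = 1147)
(H + V)*g = (1147 - 36)*34 = 1111*34 = 37774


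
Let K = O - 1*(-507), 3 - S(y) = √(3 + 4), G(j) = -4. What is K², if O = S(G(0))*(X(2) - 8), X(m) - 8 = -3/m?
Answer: 252522 + 3015*√7/2 ≈ 2.5651e+5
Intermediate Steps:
X(m) = 8 - 3/m
S(y) = 3 - √7 (S(y) = 3 - √(3 + 4) = 3 - √7)
O = -9/2 + 3*√7/2 (O = (3 - √7)*((8 - 3/2) - 8) = (3 - √7)*(13/2 - 8) = (3 - √7)*(-3/2) = -9/2 + 3*√7/2 ≈ -0.53137)
K = 1005/2 + 3*√7/2 (K = (-9/2 + 3*√7/2) - 1*(-507) = (-9/2 + 3*√7/2) + 507 = 1005/2 + 3*√7/2 ≈ 506.47)
K² = (1005/2 + 3*√7/2)²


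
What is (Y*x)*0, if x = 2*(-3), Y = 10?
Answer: 0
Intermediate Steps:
x = -6
(Y*x)*0 = (10*(-6))*0 = -60*0 = 0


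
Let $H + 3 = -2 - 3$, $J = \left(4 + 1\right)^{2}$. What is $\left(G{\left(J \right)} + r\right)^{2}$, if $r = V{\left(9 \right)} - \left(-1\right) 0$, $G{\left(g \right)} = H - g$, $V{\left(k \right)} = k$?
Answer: $576$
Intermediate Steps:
$J = 25$ ($J = 5^{2} = 25$)
$H = -8$ ($H = -3 - 5 = -8$)
$G{\left(g \right)} = -8 - g$
$r = 9$ ($r = 9 - \left(-1\right) 0 = 9 - 0 = 9 + 0 = 9$)
$\left(G{\left(J \right)} + r\right)^{2} = \left(\left(-8 - 25\right) + 9\right)^{2} = \left(-33 + 9\right)^{2} = \left(-24\right)^{2} = 576$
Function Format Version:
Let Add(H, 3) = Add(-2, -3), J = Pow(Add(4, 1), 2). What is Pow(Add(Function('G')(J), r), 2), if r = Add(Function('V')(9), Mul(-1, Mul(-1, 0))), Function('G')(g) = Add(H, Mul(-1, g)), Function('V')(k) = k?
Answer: 576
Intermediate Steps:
J = 25 (J = Pow(5, 2) = 25)
H = -8 (H = Add(-3, Add(-2, -3)) = Add(-3, -5) = -8)
Function('G')(g) = Add(-8, Mul(-1, g))
r = 9 (r = Add(9, Mul(-1, Mul(-1, 0))) = Add(9, Mul(-1, 0)) = Add(9, 0) = 9)
Pow(Add(Function('G')(J), r), 2) = Pow(Add(Add(-8, Mul(-1, 25)), 9), 2) = Pow(Add(Add(-8, -25), 9), 2) = Pow(Add(-33, 9), 2) = Pow(-24, 2) = 576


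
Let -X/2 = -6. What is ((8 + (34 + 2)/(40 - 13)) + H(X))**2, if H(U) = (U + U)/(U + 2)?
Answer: 53824/441 ≈ 122.05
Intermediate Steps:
X = 12 (X = -2*(-6) = 12)
H(U) = 2*U/(2 + U) (H(U) = (2*U)/(2 + U) = 2*U/(2 + U))
((8 + (34 + 2)/(40 - 13)) + H(X))**2 = ((8 + (34 + 2)/(40 - 13)) + 2*12/(2 + 12))**2 = ((8 + 36/27) + 2*12/14)**2 = ((8 + 36*(1/27)) + 2*12*(1/14))**2 = ((8 + 4/3) + 12/7)**2 = (28/3 + 12/7)**2 = (232/21)**2 = 53824/441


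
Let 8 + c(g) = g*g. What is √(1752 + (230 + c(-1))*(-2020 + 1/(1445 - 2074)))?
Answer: I*√177527422095/629 ≈ 669.86*I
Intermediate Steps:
c(g) = -8 + g² (c(g) = -8 + g*g = -8 + g²)
√(1752 + (230 + c(-1))*(-2020 + 1/(1445 - 2074))) = √(1752 + (230 + (-8 + (-1)²))*(-2020 + 1/(1445 - 2074))) = √(1752 + (230 + (-8 + 1))*(-2020 + 1/(-629))) = √(1752 + (230 - 7)*(-2020 - 1/629)) = √(1752 + 223*(-1270581/629)) = √(1752 - 283339563/629) = √(-282237555/629) = I*√177527422095/629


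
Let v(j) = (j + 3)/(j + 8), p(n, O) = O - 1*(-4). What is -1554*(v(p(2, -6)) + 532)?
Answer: -826987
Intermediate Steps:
p(n, O) = 4 + O (p(n, O) = O + 4 = 4 + O)
v(j) = (3 + j)/(8 + j)
-1554*(v(p(2, -6)) + 532) = -1554*((3 + (4 - 6))/(8 + (4 - 6)) + 532) = -1554*((3 - 2)/(8 - 2) + 532) = -1554*(1/6 + 532) = -1554*((⅙)*1 + 532) = -1554*(⅙ + 532) = -1554*3193/6 = -826987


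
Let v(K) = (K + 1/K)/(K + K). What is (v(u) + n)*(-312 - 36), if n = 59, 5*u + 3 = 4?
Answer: -25056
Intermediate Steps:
u = ⅕ (u = -⅗ + (⅕)*4 = -⅗ + ⅘ = ⅕ ≈ 0.20000)
v(K) = (K + 1/K)/(2*K) (v(K) = (K + 1/K)/((2*K)) = (K + 1/K)*(1/(2*K)) = (K + 1/K)/(2*K))
(v(u) + n)*(-312 - 36) = ((1 + (⅕)²)/(2*5⁻²) + 59)*(-312 - 36) = ((½)*25*(1 + 1/25) + 59)*(-348) = ((½)*25*(26/25) + 59)*(-348) = (13 + 59)*(-348) = 72*(-348) = -25056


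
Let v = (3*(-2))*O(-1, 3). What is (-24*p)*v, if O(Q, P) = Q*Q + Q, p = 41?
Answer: 0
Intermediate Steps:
O(Q, P) = Q + Q**2 (O(Q, P) = Q**2 + Q = Q + Q**2)
v = 0 (v = (3*(-2))*(-(1 - 1)) = -(-6)*0 = -6*0 = 0)
(-24*p)*v = -24*41*0 = -984*0 = 0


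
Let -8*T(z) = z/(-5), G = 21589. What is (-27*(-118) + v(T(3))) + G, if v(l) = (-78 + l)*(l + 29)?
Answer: 36014929/1600 ≈ 22509.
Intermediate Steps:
T(z) = z/40 (T(z) = -z/(8*(-5)) = -z*(-1)/(8*5) = -(-1)*z/40 = z/40)
v(l) = (-78 + l)*(29 + l)
(-27*(-118) + v(T(3))) + G = (-27*(-118) + (-2262 + ((1/40)*3)² - 49*3/40)) + 21589 = (3186 + (-2262 + (3/40)² - 49*3/40)) + 21589 = (3186 + (-2262 + 9/1600 - 147/40)) + 21589 = (3186 - 3625071/1600) + 21589 = 1472529/1600 + 21589 = 36014929/1600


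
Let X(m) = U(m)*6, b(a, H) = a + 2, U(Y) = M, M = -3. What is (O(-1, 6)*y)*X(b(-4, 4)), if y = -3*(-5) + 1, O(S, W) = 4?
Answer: -1152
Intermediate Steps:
y = 16 (y = 15 + 1 = 16)
U(Y) = -3
b(a, H) = 2 + a
X(m) = -18 (X(m) = -3*6 = -18)
(O(-1, 6)*y)*X(b(-4, 4)) = (4*16)*(-18) = 64*(-18) = -1152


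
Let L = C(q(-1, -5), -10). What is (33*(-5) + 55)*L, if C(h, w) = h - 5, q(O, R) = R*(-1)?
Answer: 0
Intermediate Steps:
q(O, R) = -R
C(h, w) = -5 + h
L = 0 (L = -5 - 1*(-5) = -5 + 5 = 0)
(33*(-5) + 55)*L = (33*(-5) + 55)*0 = (-165 + 55)*0 = -110*0 = 0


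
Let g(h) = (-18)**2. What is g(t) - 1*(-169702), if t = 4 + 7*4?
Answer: 170026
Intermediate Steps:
t = 32 (t = 4 + 28 = 32)
g(h) = 324
g(t) - 1*(-169702) = 324 - 1*(-169702) = 324 + 169702 = 170026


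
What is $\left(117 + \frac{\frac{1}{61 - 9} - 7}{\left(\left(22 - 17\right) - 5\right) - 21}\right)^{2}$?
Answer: $\frac{1824058681}{132496} \approx 13767.0$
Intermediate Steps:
$\left(117 + \frac{\frac{1}{61 - 9} - 7}{\left(\left(22 - 17\right) - 5\right) - 21}\right)^{2} = \left(117 + \frac{\frac{1}{52} - 7}{\left(5 - 5\right) - 21}\right)^{2} = \left(117 + \frac{\frac{1}{52} - 7}{0 - 21}\right)^{2} = \left(117 - \frac{363}{52 \left(-21\right)}\right)^{2} = \left(117 - - \frac{121}{364}\right)^{2} = \left(117 + \frac{121}{364}\right)^{2} = \left(\frac{42709}{364}\right)^{2} = \frac{1824058681}{132496}$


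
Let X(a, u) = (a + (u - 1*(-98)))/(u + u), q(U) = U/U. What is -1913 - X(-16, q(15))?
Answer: -3909/2 ≈ -1954.5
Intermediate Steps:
q(U) = 1
X(a, u) = (98 + a + u)/(2*u) (X(a, u) = (a + (u + 98))/((2*u)) = (a + (98 + u))*(1/(2*u)) = (98 + a + u)*(1/(2*u)) = (98 + a + u)/(2*u))
-1913 - X(-16, q(15)) = -1913 - (98 - 16 + 1)/(2*1) = -1913 - 83/2 = -3909/2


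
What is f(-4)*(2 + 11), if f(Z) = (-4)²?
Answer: 208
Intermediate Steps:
f(Z) = 16
f(-4)*(2 + 11) = 16*(2 + 11) = 16*13 = 208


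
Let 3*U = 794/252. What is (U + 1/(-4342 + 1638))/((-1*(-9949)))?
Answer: 536555/5084496144 ≈ 0.00010553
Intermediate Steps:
U = 397/378 (U = (794/252)/3 = (794*(1/252))/3 = (1/3)*(397/126) = 397/378 ≈ 1.0503)
(U + 1/(-4342 + 1638))/((-1*(-9949))) = (397/378 + 1/(-4342 + 1638))/((-1*(-9949))) = (397/378 + 1/(-2704))/9949 = (397/378 - 1/2704)*(1/9949) = (536555/511056)*(1/9949) = 536555/5084496144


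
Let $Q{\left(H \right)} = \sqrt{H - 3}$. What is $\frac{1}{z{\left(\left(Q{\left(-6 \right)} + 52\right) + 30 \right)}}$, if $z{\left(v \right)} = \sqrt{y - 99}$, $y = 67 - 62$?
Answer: $- \frac{i \sqrt{94}}{94} \approx - 0.10314 i$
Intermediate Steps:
$Q{\left(H \right)} = \sqrt{-3 + H}$
$y = 5$
$z{\left(v \right)} = i \sqrt{94}$ ($z{\left(v \right)} = \sqrt{5 - 99} = \sqrt{-94} = i \sqrt{94}$)
$\frac{1}{z{\left(\left(Q{\left(-6 \right)} + 52\right) + 30 \right)}} = \frac{1}{i \sqrt{94}} = - \frac{i \sqrt{94}}{94}$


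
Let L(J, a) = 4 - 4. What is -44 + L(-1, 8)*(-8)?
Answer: -44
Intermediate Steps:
L(J, a) = 0
-44 + L(-1, 8)*(-8) = -44 + 0*(-8) = -44 + 0 = -44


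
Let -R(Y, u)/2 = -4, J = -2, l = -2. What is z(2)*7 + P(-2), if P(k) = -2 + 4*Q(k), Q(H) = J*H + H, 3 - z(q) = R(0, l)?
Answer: -29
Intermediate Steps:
R(Y, u) = 8 (R(Y, u) = -2*(-4) = 8)
z(q) = -5 (z(q) = 3 - 1*8 = 3 - 8 = -5)
Q(H) = -H (Q(H) = -2*H + H = -H)
P(k) = -2 - 4*k (P(k) = -2 + 4*(-k) = -2 - 4*k)
z(2)*7 + P(-2) = -5*7 + (-2 - 4*(-2)) = -35 + (-2 + 8) = -35 + 6 = -29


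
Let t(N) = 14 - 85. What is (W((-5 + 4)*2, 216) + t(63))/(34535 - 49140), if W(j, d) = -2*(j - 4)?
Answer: 59/14605 ≈ 0.0040397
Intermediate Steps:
t(N) = -71
W(j, d) = 8 - 2*j (W(j, d) = -2*(-4 + j) = 8 - 2*j)
(W((-5 + 4)*2, 216) + t(63))/(34535 - 49140) = ((8 - 2*(-5 + 4)*2) - 71)/(34535 - 49140) = ((8 - (-2)*2) - 71)/(-14605) = ((8 - 2*(-2)) - 71)*(-1/14605) = ((8 + 4) - 71)*(-1/14605) = (12 - 71)*(-1/14605) = -59*(-1/14605) = 59/14605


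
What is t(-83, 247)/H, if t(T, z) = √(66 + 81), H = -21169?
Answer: -7*√3/21169 ≈ -0.00057274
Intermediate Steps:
t(T, z) = 7*√3 (t(T, z) = √147 = 7*√3)
t(-83, 247)/H = (7*√3)/(-21169) = (7*√3)*(-1/21169) = -7*√3/21169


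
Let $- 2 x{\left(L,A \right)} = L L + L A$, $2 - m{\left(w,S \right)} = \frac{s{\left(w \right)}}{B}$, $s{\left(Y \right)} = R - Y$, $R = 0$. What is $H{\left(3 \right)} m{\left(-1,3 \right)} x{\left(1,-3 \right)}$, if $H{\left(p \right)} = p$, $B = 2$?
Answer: $\frac{9}{2} \approx 4.5$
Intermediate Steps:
$s{\left(Y \right)} = - Y$ ($s{\left(Y \right)} = 0 - Y = - Y$)
$m{\left(w,S \right)} = 2 + \frac{w}{2}$ ($m{\left(w,S \right)} = 2 - \frac{\left(-1\right) w}{2} = 2 - - w \frac{1}{2} = 2 - - \frac{w}{2} = 2 + \frac{w}{2}$)
$x{\left(L,A \right)} = - \frac{L^{2}}{2} - \frac{A L}{2}$ ($x{\left(L,A \right)} = - \frac{L L + L A}{2} = - \frac{L^{2} + A L}{2} = - \frac{L^{2}}{2} - \frac{A L}{2}$)
$H{\left(3 \right)} m{\left(-1,3 \right)} x{\left(1,-3 \right)} = 3 \left(2 + \frac{1}{2} \left(-1\right)\right) \left(\left(- \frac{1}{2}\right) 1 \left(-3 + 1\right)\right) = 3 \left(2 - \frac{1}{2}\right) \left(\left(- \frac{1}{2}\right) 1 \left(-2\right)\right) = 3 \cdot \frac{3}{2} \cdot 1 = \frac{9}{2} \cdot 1 = \frac{9}{2}$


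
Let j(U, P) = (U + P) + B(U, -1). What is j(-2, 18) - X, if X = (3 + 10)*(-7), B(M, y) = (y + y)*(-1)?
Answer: 109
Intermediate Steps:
B(M, y) = -2*y (B(M, y) = (2*y)*(-1) = -2*y)
j(U, P) = 2 + P + U (j(U, P) = (U + P) - 2*(-1) = (P + U) + 2 = 2 + P + U)
X = -91 (X = 13*(-7) = -91)
j(-2, 18) - X = (2 + 18 - 2) - 1*(-91) = 18 + 91 = 109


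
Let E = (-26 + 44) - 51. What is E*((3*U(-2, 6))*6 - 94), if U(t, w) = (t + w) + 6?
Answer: -2838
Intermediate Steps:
U(t, w) = 6 + t + w
E = -33 (E = 18 - 51 = -33)
E*((3*U(-2, 6))*6 - 94) = -33*((3*(6 - 2 + 6))*6 - 94) = -33*((3*10)*6 - 94) = -33*(30*6 - 94) = -33*(180 - 94) = -33*86 = -2838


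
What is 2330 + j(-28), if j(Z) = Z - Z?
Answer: 2330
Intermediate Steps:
j(Z) = 0
2330 + j(-28) = 2330 + 0 = 2330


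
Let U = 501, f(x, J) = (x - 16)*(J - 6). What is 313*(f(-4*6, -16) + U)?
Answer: 432253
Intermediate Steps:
f(x, J) = (-16 + x)*(-6 + J)
313*(f(-4*6, -16) + U) = 313*((96 - 16*(-16) - (-24)*6 - (-64)*6) + 501) = 313*((96 + 256 - 6*(-24) - 16*(-24)) + 501) = 313*((96 + 256 + 144 + 384) + 501) = 313*(880 + 501) = 313*1381 = 432253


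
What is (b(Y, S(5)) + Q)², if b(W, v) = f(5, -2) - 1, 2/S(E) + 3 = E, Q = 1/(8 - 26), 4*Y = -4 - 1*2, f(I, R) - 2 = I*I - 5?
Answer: 142129/324 ≈ 438.67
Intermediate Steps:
f(I, R) = -3 + I² (f(I, R) = 2 + (I*I - 5) = 2 + (I² - 5) = 2 + (-5 + I²) = -3 + I²)
Y = -3/2 (Y = (-4 - 1*2)/4 = (-4 - 2)/4 = (¼)*(-6) = -3/2 ≈ -1.5000)
Q = -1/18 (Q = 1/(-18) = -1/18 ≈ -0.055556)
S(E) = 2/(-3 + E)
b(W, v) = 21 (b(W, v) = (-3 + 5²) - 1 = (-3 + 25) - 1 = 22 - 1 = 21)
(b(Y, S(5)) + Q)² = (21 - 1/18)² = (377/18)² = 142129/324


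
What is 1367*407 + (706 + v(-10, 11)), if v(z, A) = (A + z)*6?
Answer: 557081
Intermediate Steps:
v(z, A) = 6*A + 6*z
1367*407 + (706 + v(-10, 11)) = 1367*407 + (706 + (6*11 + 6*(-10))) = 556369 + (706 + (66 - 60)) = 556369 + (706 + 6) = 556369 + 712 = 557081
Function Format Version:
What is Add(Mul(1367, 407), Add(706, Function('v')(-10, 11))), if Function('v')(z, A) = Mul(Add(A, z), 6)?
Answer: 557081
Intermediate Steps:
Function('v')(z, A) = Add(Mul(6, A), Mul(6, z))
Add(Mul(1367, 407), Add(706, Function('v')(-10, 11))) = Add(Mul(1367, 407), Add(706, Add(Mul(6, 11), Mul(6, -10)))) = Add(556369, Add(706, Add(66, -60))) = Add(556369, Add(706, 6)) = Add(556369, 712) = 557081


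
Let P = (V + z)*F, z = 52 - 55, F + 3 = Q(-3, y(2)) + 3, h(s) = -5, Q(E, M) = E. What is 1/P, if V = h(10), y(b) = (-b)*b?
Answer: 1/24 ≈ 0.041667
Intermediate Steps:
y(b) = -b²
V = -5
F = -3 (F = -3 + (-3 + 3) = -3 + 0 = -3)
z = -3
P = 24 (P = (-5 - 3)*(-3) = -8*(-3) = 24)
1/P = 1/24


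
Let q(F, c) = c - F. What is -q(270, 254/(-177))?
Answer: 48044/177 ≈ 271.44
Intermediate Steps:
-q(270, 254/(-177)) = -(254/(-177) - 1*270) = -(254*(-1/177) - 270) = -(-254/177 - 270) = -1*(-48044/177) = 48044/177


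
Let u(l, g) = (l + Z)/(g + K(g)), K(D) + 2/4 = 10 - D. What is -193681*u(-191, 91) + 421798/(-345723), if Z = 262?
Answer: -9508324657708/6568737 ≈ -1.4475e+6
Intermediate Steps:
K(D) = 19/2 - D (K(D) = -½ + (10 - D) = 19/2 - D)
u(l, g) = 524/19 + 2*l/19 (u(l, g) = (l + 262)/(g + (19/2 - g)) = (262 + l)/(19/2) = (262 + l)*(2/19) = 524/19 + 2*l/19)
-193681*u(-191, 91) + 421798/(-345723) = -193681/(1/(524/19 + (2/19)*(-191))) + 421798/(-345723) = -193681/(1/(524/19 - 382/19)) + 421798*(-1/345723) = -193681/(1/(142/19)) - 421798/345723 = -193681/19/142 - 421798/345723 = -193681*142/19 - 421798/345723 = -27502702/19 - 421798/345723 = -9508324657708/6568737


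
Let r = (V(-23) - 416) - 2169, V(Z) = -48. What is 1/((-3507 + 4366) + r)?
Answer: -1/1774 ≈ -0.00056370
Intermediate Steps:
r = -2633 (r = (-48 - 416) - 2169 = -464 - 2169 = -2633)
1/((-3507 + 4366) + r) = 1/((-3507 + 4366) - 2633) = 1/(859 - 2633) = 1/(-1774) = -1/1774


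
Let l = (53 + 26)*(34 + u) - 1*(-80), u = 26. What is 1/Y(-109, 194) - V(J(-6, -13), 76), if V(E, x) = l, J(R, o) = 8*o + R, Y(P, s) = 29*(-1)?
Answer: -139781/29 ≈ -4820.0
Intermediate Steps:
Y(P, s) = -29
J(R, o) = R + 8*o
l = 4820 (l = (53 + 26)*(34 + 26) - 1*(-80) = 79*60 + 80 = 4740 + 80 = 4820)
V(E, x) = 4820
1/Y(-109, 194) - V(J(-6, -13), 76) = 1/(-29) - 1*4820 = -1/29 - 4820 = -139781/29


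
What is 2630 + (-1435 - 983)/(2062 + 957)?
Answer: 7937552/3019 ≈ 2629.2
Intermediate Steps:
2630 + (-1435 - 983)/(2062 + 957) = 2630 - 2418/3019 = 7937552/3019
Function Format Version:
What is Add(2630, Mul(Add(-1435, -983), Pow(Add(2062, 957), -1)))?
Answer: Rational(7937552, 3019) ≈ 2629.2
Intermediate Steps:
Add(2630, Mul(Add(-1435, -983), Pow(Add(2062, 957), -1))) = Add(2630, Mul(-2418, Pow(3019, -1))) = Add(2630, Mul(-2418, Rational(1, 3019))) = Add(2630, Rational(-2418, 3019)) = Rational(7937552, 3019)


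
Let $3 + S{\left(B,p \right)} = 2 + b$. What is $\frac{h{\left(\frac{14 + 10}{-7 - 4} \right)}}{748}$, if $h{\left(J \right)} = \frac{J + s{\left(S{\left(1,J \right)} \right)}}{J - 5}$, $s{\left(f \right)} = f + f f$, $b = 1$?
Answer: $\frac{6}{14773} \approx 0.00040615$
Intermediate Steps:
$S{\left(B,p \right)} = 0$ ($S{\left(B,p \right)} = -3 + \left(2 + 1\right) = -3 + 3 = 0$)
$s{\left(f \right)} = f + f^{2}$
$h{\left(J \right)} = \frac{J}{-5 + J}$ ($h{\left(J \right)} = \frac{J + 0 \left(1 + 0\right)}{J - 5} = \frac{J + 0 \cdot 1}{-5 + J} = \frac{J + 0}{-5 + J} = \frac{J}{-5 + J}$)
$\frac{h{\left(\frac{14 + 10}{-7 - 4} \right)}}{748} = \frac{\frac{14 + 10}{-7 - 4} \frac{1}{-5 + \frac{14 + 10}{-7 - 4}}}{748} = \frac{24 \frac{1}{-11}}{-5 + \frac{24}{-11}} \cdot \frac{1}{748} = \frac{24 \left(- \frac{1}{11}\right)}{-5 + 24 \left(- \frac{1}{11}\right)} \frac{1}{748} = - \frac{24}{11 \left(-5 - \frac{24}{11}\right)} \frac{1}{748} = - \frac{24}{11 \left(- \frac{79}{11}\right)} \frac{1}{748} = \left(- \frac{24}{11}\right) \left(- \frac{11}{79}\right) \frac{1}{748} = \frac{24}{79} \cdot \frac{1}{748} = \frac{6}{14773}$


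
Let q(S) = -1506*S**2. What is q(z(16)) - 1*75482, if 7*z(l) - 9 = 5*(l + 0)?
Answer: -15627644/49 ≈ -3.1893e+5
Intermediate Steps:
z(l) = 9/7 + 5*l/7 (z(l) = 9/7 + (5*(l + 0))/7 = 9/7 + (5*l)/7 = 9/7 + 5*l/7)
q(z(16)) - 1*75482 = -1506*(9/7 + (5/7)*16)**2 - 1*75482 = -1506*(9/7 + 80/7)**2 - 75482 = -1506*(89/7)**2 - 75482 = -1506*7921/49 - 75482 = -11929026/49 - 75482 = -15627644/49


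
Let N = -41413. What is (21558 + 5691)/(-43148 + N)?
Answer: -9083/28187 ≈ -0.32224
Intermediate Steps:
(21558 + 5691)/(-43148 + N) = (21558 + 5691)/(-43148 - 41413) = 27249/(-84561) = 27249*(-1/84561) = -9083/28187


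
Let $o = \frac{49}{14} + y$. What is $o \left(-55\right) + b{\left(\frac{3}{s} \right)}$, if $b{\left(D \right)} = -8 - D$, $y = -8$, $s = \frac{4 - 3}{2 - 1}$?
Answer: $\frac{473}{2} \approx 236.5$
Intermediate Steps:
$s = 1$ ($s = 1 \cdot 1^{-1} = 1 \cdot 1 = 1$)
$o = - \frac{9}{2}$ ($o = \frac{49}{14} - 8 = 49 \cdot \frac{1}{14} - 8 = \frac{7}{2} - 8 = - \frac{9}{2} \approx -4.5$)
$o \left(-55\right) + b{\left(\frac{3}{s} \right)} = \left(- \frac{9}{2}\right) \left(-55\right) - \left(8 + \frac{3}{1}\right) = \frac{495}{2} - \left(8 + 3 \cdot 1\right) = \frac{495}{2} - 11 = \frac{473}{2}$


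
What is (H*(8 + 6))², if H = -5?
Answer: 4900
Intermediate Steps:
(H*(8 + 6))² = (-5*(8 + 6))² = (-5*14)² = (-70)² = 4900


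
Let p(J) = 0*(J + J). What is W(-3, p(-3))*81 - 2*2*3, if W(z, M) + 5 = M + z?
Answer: -660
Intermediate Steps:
p(J) = 0 (p(J) = 0*(2*J) = 0)
W(z, M) = -5 + M + z (W(z, M) = -5 + (M + z) = -5 + M + z)
W(-3, p(-3))*81 - 2*2*3 = (-5 + 0 - 3)*81 - 2*2*3 = -8*81 - 4*3 = -648 - 12 = -660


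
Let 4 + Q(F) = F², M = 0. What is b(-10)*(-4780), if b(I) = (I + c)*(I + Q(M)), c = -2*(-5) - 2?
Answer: -133840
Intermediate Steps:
Q(F) = -4 + F²
c = 8 (c = 10 - 2 = 8)
b(I) = (-4 + I)*(8 + I) (b(I) = (I + 8)*(I + (-4 + 0²)) = (8 + I)*(I + (-4 + 0)) = (8 + I)*(I - 4) = (8 + I)*(-4 + I) = (-4 + I)*(8 + I))
b(-10)*(-4780) = (-32 + (-10)² + 4*(-10))*(-4780) = (-32 + 100 - 40)*(-4780) = 28*(-4780) = -133840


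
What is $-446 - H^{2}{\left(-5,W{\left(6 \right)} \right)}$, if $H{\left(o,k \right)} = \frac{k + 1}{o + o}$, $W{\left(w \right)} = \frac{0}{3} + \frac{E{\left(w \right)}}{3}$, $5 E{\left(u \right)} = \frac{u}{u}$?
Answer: $- \frac{2508814}{5625} \approx -446.01$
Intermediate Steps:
$E{\left(u \right)} = \frac{1}{5}$ ($E{\left(u \right)} = \frac{u \frac{1}{u}}{5} = \frac{1}{5} \cdot 1 = \frac{1}{5}$)
$W{\left(w \right)} = \frac{1}{15}$ ($W{\left(w \right)} = \frac{0}{3} + \frac{1}{5 \cdot 3} = 0 \cdot \frac{1}{3} + \frac{1}{5} \cdot \frac{1}{3} = 0 + \frac{1}{15} = \frac{1}{15}$)
$H{\left(o,k \right)} = \frac{1 + k}{2 o}$
$-446 - H^{2}{\left(-5,W{\left(6 \right)} \right)} = -446 - \left(\frac{1 + \frac{1}{15}}{2 \left(-5\right)}\right)^{2} = -446 - \left(\frac{1}{2} \left(- \frac{1}{5}\right) \frac{16}{15}\right)^{2} = -446 - \left(- \frac{8}{75}\right)^{2} = -446 - \frac{64}{5625} = - \frac{2508814}{5625}$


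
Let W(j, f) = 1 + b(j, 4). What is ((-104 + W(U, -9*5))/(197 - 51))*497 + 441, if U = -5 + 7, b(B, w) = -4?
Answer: 11207/146 ≈ 76.760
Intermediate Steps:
U = 2
W(j, f) = -3 (W(j, f) = 1 - 4 = -3)
((-104 + W(U, -9*5))/(197 - 51))*497 + 441 = ((-104 - 3)/(197 - 51))*497 + 441 = -107/146*497 + 441 = -53179/146 + 441 = 11207/146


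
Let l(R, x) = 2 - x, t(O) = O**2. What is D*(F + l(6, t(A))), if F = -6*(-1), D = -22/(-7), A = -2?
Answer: 88/7 ≈ 12.571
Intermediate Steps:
D = 22/7 (D = -22*(-1/7) = 22/7 ≈ 3.1429)
F = 6
D*(F + l(6, t(A))) = 22*(6 + (2 - 1*(-2)**2))/7 = 22*(6 + (2 - 1*4))/7 = 22*(6 + (2 - 4))/7 = 22*(6 - 2)/7 = (22/7)*4 = 88/7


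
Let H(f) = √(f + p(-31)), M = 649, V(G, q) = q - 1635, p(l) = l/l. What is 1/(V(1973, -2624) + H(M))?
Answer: -4259/18138431 - 5*√26/18138431 ≈ -0.00023621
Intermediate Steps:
p(l) = 1
V(G, q) = -1635 + q
H(f) = √(1 + f) (H(f) = √(f + 1) = √(1 + f))
1/(V(1973, -2624) + H(M)) = 1/((-1635 - 2624) + √(1 + 649)) = 1/(-4259 + √650) = 1/(-4259 + 5*√26)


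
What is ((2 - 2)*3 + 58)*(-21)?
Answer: -1218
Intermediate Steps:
((2 - 2)*3 + 58)*(-21) = (0*3 + 58)*(-21) = (0 + 58)*(-21) = 58*(-21) = -1218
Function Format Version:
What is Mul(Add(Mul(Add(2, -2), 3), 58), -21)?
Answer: -1218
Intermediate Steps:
Mul(Add(Mul(Add(2, -2), 3), 58), -21) = Mul(Add(Mul(0, 3), 58), -21) = Mul(Add(0, 58), -21) = Mul(58, -21) = -1218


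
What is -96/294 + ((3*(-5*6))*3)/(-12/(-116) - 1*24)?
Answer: 5914/539 ≈ 10.972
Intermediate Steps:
-96/294 + ((3*(-5*6))*3)/(-12/(-116) - 1*24) = -96*1/294 + ((3*(-30))*3)/(-12*(-1/116) - 24) = -16/49 + (-90*3)/(3/29 - 24) = -16/49 - 270/(-693/29) = -16/49 - 270*(-29/693) = -16/49 + 870/77 = 5914/539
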